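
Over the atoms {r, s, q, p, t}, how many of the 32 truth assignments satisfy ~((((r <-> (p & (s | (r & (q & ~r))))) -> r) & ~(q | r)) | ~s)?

14

Initial set: {~((((r <-> (p & (s | (r & (q & ~r))))) -> r) & ~(q | r)) | ~s)}.
~((((r <-> (p & (s | (r & (q & ~r))))) -> r) & ~(q | r)) | ~s): α-rule — add ~(((r <-> (p & (s | (r & (q & ~r))))) -> r) & ~(q | r)), ~~s.
~(((r <-> (p & (s | (r & (q & ~r))))) -> r) & ~(q | r)): β-rule — branch into ~((r <-> (p & (s | (r & (q & ~r))))) -> r)  //  ~~(q | r).
  branch 1 (add ~((r <-> (p & (s | (r & (q & ~r))))) -> r)):
    ~((r <-> (p & (s | (r & (q & ~r))))) -> r): α-rule — add (r <-> (p & (s | (r & (q & ~r))))), ~r.
    (r <-> (p & (s | (r & (q & ~r))))): β-rule — branch into r, (p & (s | (r & (q & ~r))))  //  ~r, ~(p & (s | (r & (q & ~r)))).
      branch 1.1 (add r, (p & (s | (r & (q & ~r))))):
        × closes — contains both r and ~r.
      branch 1.2 (add ~r, ~(p & (s | (r & (q & ~r))))):
        ~(p & (s | (r & (q & ~r)))): β-rule — branch into ~p  //  ~(s | (r & (q & ~r))).
          branch 1.2.1 (add ~p):
            ○ open, literals {p=F, r=F, s=T}.
          branch 1.2.2 (add ~(s | (r & (q & ~r)))):
            ~(s | (r & (q & ~r))): α-rule — add ~s, ~(r & (q & ~r)).
            × closes — contains both s and ~s.
  branch 2 (add ~~(q | r)):
    ~~(q | r): β-rule — branch into q  //  r.
      branch 2.1 (add q):
        ○ open, literals {q=T, s=T}.
      branch 2.2 (add r):
        ○ open, literals {r=T, s=T}.
2 branches closed, 3 open.
Each open branch fixes some atoms; the unmentioned ones are free. Counting distinct full assignments: branch {p=F, r=F, s=T} (q, t) contributes 4 new; branch {q=T, s=T} (r, p, t) contributes 6 new; branch {r=T, s=T} (q, p, t) contributes 4 new. Total: 14.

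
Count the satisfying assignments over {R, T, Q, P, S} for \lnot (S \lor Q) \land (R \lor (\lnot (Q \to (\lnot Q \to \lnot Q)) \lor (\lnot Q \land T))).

6

Initial set: {(\lnot (S \lor Q) \land (R \lor (\lnot (Q \to (\lnot Q \to \lnot Q)) \lor (\lnot Q \land T))))}.
(\lnot (S \lor Q) \land (R \lor (\lnot (Q \to (\lnot Q \to \lnot Q)) \lor (\lnot Q \land T)))): α-rule — add \lnot (S \lor Q), (R \lor (\lnot (Q \to (\lnot Q \to \lnot Q)) \lor (\lnot Q \land T))).
\lnot (S \lor Q): α-rule — add \lnot S, \lnot Q.
(R \lor (\lnot (Q \to (\lnot Q \to \lnot Q)) \lor (\lnot Q \land T))): β-rule — branch into R  //  (\lnot (Q \to (\lnot Q \to \lnot Q)) \lor (\lnot Q \land T)).
  branch 1 (add R):
    ○ open, literals {Q=F, R=T, S=F}.
  branch 2 (add (\lnot (Q \to (\lnot Q \to \lnot Q)) \lor (\lnot Q \land T))):
    (\lnot (Q \to (\lnot Q \to \lnot Q)) \lor (\lnot Q \land T)): β-rule — branch into \lnot (Q \to (\lnot Q \to \lnot Q))  //  (\lnot Q \land T).
      branch 2.1 (add \lnot (Q \to (\lnot Q \to \lnot Q))):
        \lnot (Q \to (\lnot Q \to \lnot Q)): α-rule — add Q, \lnot (\lnot Q \to \lnot Q).
        × closes — contains both Q and \lnot Q.
      branch 2.2 (add (\lnot Q \land T)):
        (\lnot Q \land T): α-rule — add \lnot Q, T.
        ○ open, literals {Q=F, S=F, T=T}.
1 branch closed, 2 open.
Each open branch fixes some atoms; the unmentioned ones are free. Counting distinct full assignments: branch {Q=F, R=T, S=F} (T, P) contributes 4 new; branch {Q=F, S=F, T=T} (R, P) contributes 2 new. Total: 6.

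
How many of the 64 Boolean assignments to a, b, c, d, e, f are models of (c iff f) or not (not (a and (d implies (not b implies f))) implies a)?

Initial set: {((c iff f) or not (not (a and (d implies (not b implies f))) implies a))}.
((c iff f) or not (not (a and (d implies (not b implies f))) implies a)): β-rule — branch into (c iff f)  //  not (not (a and (d implies (not b implies f))) implies a).
  branch 1 (add (c iff f)):
    (c iff f): β-rule — branch into c, f  //  not c, not f.
      branch 1.1 (add c, f):
        ○ open, literals {c=T, f=T}.
      branch 1.2 (add not c, not f):
        ○ open, literals {c=F, f=F}.
  branch 2 (add not (not (a and (d implies (not b implies f))) implies a)):
    not (not (a and (d implies (not b implies f))) implies a): α-rule — add not (a and (d implies (not b implies f))), not a.
    not (a and (d implies (not b implies f))): β-rule — branch into not a  //  not (d implies (not b implies f)).
      branch 2.1 (add not a):
        ○ open, literals {a=F}.
      branch 2.2 (add not (d implies (not b implies f))):
        not (d implies (not b implies f)): α-rule — add d, not (not b implies f).
        not (not b implies f): α-rule — add not b, not f.
        ○ open, literals {a=F, b=F, d=T, f=F}.
0 branches closed, 4 open.
Each open branch fixes some atoms; the unmentioned ones are free. Counting distinct full assignments: branch {c=T, f=T} (a, b, d, e) contributes 16 new; branch {c=F, f=F} (a, b, d, e) contributes 16 new; branch {a=F} (b, c, d, e, f) contributes 16 new; branch {a=F, b=F, d=T, f=F} (c, e) contributes 0 new. Total: 48.

48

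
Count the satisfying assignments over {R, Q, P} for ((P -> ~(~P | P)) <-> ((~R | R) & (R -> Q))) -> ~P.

7

Initial set: {(((P -> ~(~P | P)) <-> ((~R | R) & (R -> Q))) -> ~P)}.
(((P -> ~(~P | P)) <-> ((~R | R) & (R -> Q))) -> ~P): β-rule — branch into ~((P -> ~(~P | P)) <-> ((~R | R) & (R -> Q)))  //  ~P.
  branch 1 (add ~((P -> ~(~P | P)) <-> ((~R | R) & (R -> Q)))):
    ~((P -> ~(~P | P)) <-> ((~R | R) & (R -> Q))): β-rule — branch into (P -> ~(~P | P)), ~((~R | R) & (R -> Q))  //  ~(P -> ~(~P | P)), ((~R | R) & (R -> Q)).
      branch 1.1 (add (P -> ~(~P | P)), ~((~R | R) & (R -> Q))):
        (P -> ~(~P | P)): β-rule — branch into ~P  //  ~(~P | P).
          branch 1.1.1 (add ~P):
            ~((~R | R) & (R -> Q)): β-rule — branch into ~(~R | R)  //  ~(R -> Q).
              branch 1.1.1.1 (add ~(~R | R)):
                ~(~R | R): α-rule — add ~~R, ~R.
                × closes — contains both R and ~R.
              branch 1.1.1.2 (add ~(R -> Q)):
                ~(R -> Q): α-rule — add R, ~Q.
                ○ open, literals {P=false, Q=false, R=true}.
          branch 1.1.2 (add ~(~P | P)):
            ~(~P | P): α-rule — add ~~P, ~P.
            × closes — contains both P and ~P.
      branch 1.2 (add ~(P -> ~(~P | P)), ((~R | R) & (R -> Q))):
        ~(P -> ~(~P | P)): α-rule — add P, ~~(~P | P).
        ((~R | R) & (R -> Q)): α-rule — add (~R | R), (R -> Q).
        ~~(~P | P): β-rule — branch into ~P  //  P.
          branch 1.2.1 (add ~P):
            × closes — contains both P and ~P.
          branch 1.2.2 (add P):
            (~R | R): β-rule — branch into ~R  //  R.
              branch 1.2.2.1 (add ~R):
                (R -> Q): β-rule — branch into ~R  //  Q.
                  branch 1.2.2.1.1 (add ~R):
                    ○ open, literals {P=true, R=false}.
                  branch 1.2.2.1.2 (add Q):
                    ○ open, literals {P=true, Q=true, R=false}.
              branch 1.2.2.2 (add R):
                (R -> Q): β-rule — branch into ~R  //  Q.
                  branch 1.2.2.2.1 (add ~R):
                    × closes — contains both R and ~R.
                  branch 1.2.2.2.2 (add Q):
                    ○ open, literals {P=true, Q=true, R=true}.
  branch 2 (add ~P):
    ○ open, literals {P=false}.
4 branches closed, 5 open.
Each open branch fixes some atoms; the unmentioned ones are free. Counting distinct full assignments: branch {P=false, Q=false, R=true} (none free) contributes 1 new; branch {P=true, R=false} (Q) contributes 2 new; branch {P=true, Q=true, R=false} (none free) contributes 0 new; branch {P=true, Q=true, R=true} (none free) contributes 1 new; branch {P=false} (R, Q) contributes 3 new. Total: 7.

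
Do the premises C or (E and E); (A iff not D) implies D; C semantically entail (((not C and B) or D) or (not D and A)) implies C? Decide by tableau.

Yes

Initial set: {(C or (E and E)); ((A iff not D) implies D); C; not ((((not C and B) or D) or (not D and A)) implies C)}.
not ((((not C and B) or D) or (not D and A)) implies C): α-rule — add (((not C and B) or D) or (not D and A)), not C.
× closes — contains both C and not C.
All 1 branch closes.
Every branch closed, so the premises entail the conclusion.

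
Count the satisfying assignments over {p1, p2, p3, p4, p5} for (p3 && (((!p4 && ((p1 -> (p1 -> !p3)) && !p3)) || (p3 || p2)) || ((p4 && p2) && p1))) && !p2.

Initial set: {((p3 && (((!p4 && ((p1 -> (p1 -> !p3)) && !p3)) || (p3 || p2)) || ((p4 && p2) && p1))) && !p2)}.
((p3 && (((!p4 && ((p1 -> (p1 -> !p3)) && !p3)) || (p3 || p2)) || ((p4 && p2) && p1))) && !p2): α-rule — add (p3 && (((!p4 && ((p1 -> (p1 -> !p3)) && !p3)) || (p3 || p2)) || ((p4 && p2) && p1))), !p2.
(p3 && (((!p4 && ((p1 -> (p1 -> !p3)) && !p3)) || (p3 || p2)) || ((p4 && p2) && p1))): α-rule — add p3, (((!p4 && ((p1 -> (p1 -> !p3)) && !p3)) || (p3 || p2)) || ((p4 && p2) && p1)).
(((!p4 && ((p1 -> (p1 -> !p3)) && !p3)) || (p3 || p2)) || ((p4 && p2) && p1)): β-rule — branch into ((!p4 && ((p1 -> (p1 -> !p3)) && !p3)) || (p3 || p2))  //  ((p4 && p2) && p1).
  branch 1 (add ((!p4 && ((p1 -> (p1 -> !p3)) && !p3)) || (p3 || p2))):
    ((!p4 && ((p1 -> (p1 -> !p3)) && !p3)) || (p3 || p2)): β-rule — branch into (!p4 && ((p1 -> (p1 -> !p3)) && !p3))  //  (p3 || p2).
      branch 1.1 (add (!p4 && ((p1 -> (p1 -> !p3)) && !p3))):
        (!p4 && ((p1 -> (p1 -> !p3)) && !p3)): α-rule — add !p4, ((p1 -> (p1 -> !p3)) && !p3).
        ((p1 -> (p1 -> !p3)) && !p3): α-rule — add (p1 -> (p1 -> !p3)), !p3.
        × closes — contains both p3 and !p3.
      branch 1.2 (add (p3 || p2)):
        (p3 || p2): β-rule — branch into p3  //  p2.
          branch 1.2.1 (add p3):
            ○ open, literals {p2=false, p3=true}.
          branch 1.2.2 (add p2):
            × closes — contains both p2 and !p2.
  branch 2 (add ((p4 && p2) && p1)):
    ((p4 && p2) && p1): α-rule — add (p4 && p2), p1.
    (p4 && p2): α-rule — add p4, p2.
    × closes — contains both p2 and !p2.
3 branches closed, 1 open.
Each open branch fixes some atoms; the unmentioned ones are free. Counting distinct full assignments: branch {p2=false, p3=true} (p1, p4, p5) contributes 8 new. Total: 8.

8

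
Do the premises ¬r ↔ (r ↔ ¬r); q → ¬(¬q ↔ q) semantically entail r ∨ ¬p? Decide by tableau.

Yes

Initial set: {(¬r ↔ (r ↔ ¬r)); (q → ¬(¬q ↔ q)); ¬(r ∨ ¬p)}.
¬(r ∨ ¬p): α-rule — add ¬r, ¬¬p.
(¬r ↔ (r ↔ ¬r)): β-rule — branch into ¬r, (r ↔ ¬r)  //  ¬¬r, ¬(r ↔ ¬r).
  branch 1 (add ¬r, (r ↔ ¬r)):
    (q → ¬(¬q ↔ q)): β-rule — branch into ¬q  //  ¬(¬q ↔ q).
      branch 1.1 (add ¬q):
        (r ↔ ¬r): β-rule — branch into r, ¬r  //  ¬r, ¬¬r.
          branch 1.1.1 (add r, ¬r):
            × closes — contains both r and ¬r.
          branch 1.1.2 (add ¬r, ¬¬r):
            × closes — contains both r and ¬r.
      branch 1.2 (add ¬(¬q ↔ q)):
        (r ↔ ¬r): β-rule — branch into r, ¬r  //  ¬r, ¬¬r.
          branch 1.2.1 (add r, ¬r):
            × closes — contains both r and ¬r.
          branch 1.2.2 (add ¬r, ¬¬r):
            × closes — contains both r and ¬r.
  branch 2 (add ¬¬r, ¬(r ↔ ¬r)):
    × closes — contains both r and ¬r.
All 5 branches close.
Every branch closed, so the premises entail the conclusion.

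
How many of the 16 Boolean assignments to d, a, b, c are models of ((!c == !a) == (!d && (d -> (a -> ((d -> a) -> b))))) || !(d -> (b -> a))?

Initial set: {(((!c == !a) == (!d && (d -> (a -> ((d -> a) -> b))))) || !(d -> (b -> a)))}.
(((!c == !a) == (!d && (d -> (a -> ((d -> a) -> b))))) || !(d -> (b -> a))): β-rule — branch into ((!c == !a) == (!d && (d -> (a -> ((d -> a) -> b)))))  //  !(d -> (b -> a)).
  branch 1 (add ((!c == !a) == (!d && (d -> (a -> ((d -> a) -> b)))))):
    ((!c == !a) == (!d && (d -> (a -> ((d -> a) -> b))))): β-rule — branch into (!c == !a), (!d && (d -> (a -> ((d -> a) -> b))))  //  !(!c == !a), !(!d && (d -> (a -> ((d -> a) -> b)))).
      branch 1.1 (add (!c == !a), (!d && (d -> (a -> ((d -> a) -> b))))):
        (!d && (d -> (a -> ((d -> a) -> b)))): α-rule — add !d, (d -> (a -> ((d -> a) -> b))).
        (!c == !a): β-rule — branch into !c, !a  //  !!c, !!a.
          branch 1.1.1 (add !c, !a):
            (d -> (a -> ((d -> a) -> b))): β-rule — branch into !d  //  (a -> ((d -> a) -> b)).
              branch 1.1.1.1 (add !d):
                ○ open, literals {a=F, c=F, d=F}.
              branch 1.1.1.2 (add (a -> ((d -> a) -> b))):
                (a -> ((d -> a) -> b)): β-rule — branch into !a  //  ((d -> a) -> b).
                  branch 1.1.1.2.1 (add !a):
                    ○ open, literals {a=F, c=F, d=F}.
                  branch 1.1.1.2.2 (add ((d -> a) -> b)):
                    ((d -> a) -> b): β-rule — branch into !(d -> a)  //  b.
                      branch 1.1.1.2.2.1 (add !(d -> a)):
                        !(d -> a): α-rule — add d, !a.
                        × closes — contains both d and !d.
                      branch 1.1.1.2.2.2 (add b):
                        ○ open, literals {a=F, b=T, c=F, d=F}.
          branch 1.1.2 (add !!c, !!a):
            (d -> (a -> ((d -> a) -> b))): β-rule — branch into !d  //  (a -> ((d -> a) -> b)).
              branch 1.1.2.1 (add !d):
                ○ open, literals {a=T, c=T, d=F}.
              branch 1.1.2.2 (add (a -> ((d -> a) -> b))):
                (a -> ((d -> a) -> b)): β-rule — branch into !a  //  ((d -> a) -> b).
                  branch 1.1.2.2.1 (add !a):
                    × closes — contains both a and !a.
                  branch 1.1.2.2.2 (add ((d -> a) -> b)):
                    ((d -> a) -> b): β-rule — branch into !(d -> a)  //  b.
                      branch 1.1.2.2.2.1 (add !(d -> a)):
                        !(d -> a): α-rule — add d, !a.
                        × closes — contains both d and !d.
                      branch 1.1.2.2.2.2 (add b):
                        ○ open, literals {a=T, b=T, c=T, d=F}.
      branch 1.2 (add !(!c == !a), !(!d && (d -> (a -> ((d -> a) -> b))))):
        !(!c == !a): β-rule — branch into !c, !!a  //  !!c, !a.
          branch 1.2.1 (add !c, !!a):
            !(!d && (d -> (a -> ((d -> a) -> b)))): β-rule — branch into !!d  //  !(d -> (a -> ((d -> a) -> b))).
              branch 1.2.1.1 (add !!d):
                ○ open, literals {a=T, c=F, d=T}.
              branch 1.2.1.2 (add !(d -> (a -> ((d -> a) -> b)))):
                !(d -> (a -> ((d -> a) -> b))): α-rule — add d, !(a -> ((d -> a) -> b)).
                !(a -> ((d -> a) -> b)): α-rule — add a, !((d -> a) -> b).
                !((d -> a) -> b): α-rule — add (d -> a), !b.
                (d -> a): β-rule — branch into !d  //  a.
                  branch 1.2.1.2.1 (add !d):
                    × closes — contains both d and !d.
                  branch 1.2.1.2.2 (add a):
                    ○ open, literals {a=T, b=F, c=F, d=T}.
          branch 1.2.2 (add !!c, !a):
            !(!d && (d -> (a -> ((d -> a) -> b)))): β-rule — branch into !!d  //  !(d -> (a -> ((d -> a) -> b))).
              branch 1.2.2.1 (add !!d):
                ○ open, literals {a=F, c=T, d=T}.
              branch 1.2.2.2 (add !(d -> (a -> ((d -> a) -> b)))):
                !(d -> (a -> ((d -> a) -> b))): α-rule — add d, !(a -> ((d -> a) -> b)).
                !(a -> ((d -> a) -> b)): α-rule — add a, !((d -> a) -> b).
                × closes — contains both a and !a.
  branch 2 (add !(d -> (b -> a))):
    !(d -> (b -> a)): α-rule — add d, !(b -> a).
    !(b -> a): α-rule — add b, !a.
    ○ open, literals {a=F, b=T, d=T}.
5 branches closed, 9 open.
Each open branch fixes some atoms; the unmentioned ones are free. Counting distinct full assignments: branch {a=F, c=F, d=F} (b) contributes 2 new; branch {a=F, c=F, d=F} (b) contributes 0 new; branch {a=F, b=T, c=F, d=F} (none free) contributes 0 new; branch {a=T, c=T, d=F} (b) contributes 2 new; branch {a=T, b=T, c=T, d=F} (none free) contributes 0 new; branch {a=T, c=F, d=T} (b) contributes 2 new; branch {a=T, b=F, c=F, d=T} (none free) contributes 0 new; branch {a=F, c=T, d=T} (b) contributes 2 new; branch {a=F, b=T, d=T} (c) contributes 1 new. Total: 9.

9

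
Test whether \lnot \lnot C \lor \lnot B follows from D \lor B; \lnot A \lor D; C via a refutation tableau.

Initial set: {(D \lor B); (\lnot A \lor D); C; \lnot (\lnot \lnot C \lor \lnot B)}.
\lnot (\lnot \lnot C \lor \lnot B): α-rule — add \lnot \lnot \lnot C, \lnot \lnot B.
\lnot \lnot \lnot C: drop double negation, giving \lnot C.
× closes — contains both C and \lnot C.
All 1 branch closes.
Every branch closed, so the premises entail the conclusion.

Yes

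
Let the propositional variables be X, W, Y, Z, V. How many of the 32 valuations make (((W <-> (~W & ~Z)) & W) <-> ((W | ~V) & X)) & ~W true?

12

Initial set: {T ((((W <-> (~W & ~Z)) & W) <-> ((W | ~V) & X)) & ~W)}.
T ((((W <-> (~W & ~Z)) & W) <-> ((W | ~V) & X)) & ~W): α-rule — add T (((W <-> (~W & ~Z)) & W) <-> ((W | ~V) & X)), T ~W.
T (((W <-> (~W & ~Z)) & W) <-> ((W | ~V) & X)): β-rule — branch into T ((W <-> (~W & ~Z)) & W), T ((W | ~V) & X)  //  F ((W <-> (~W & ~Z)) & W), F ((W | ~V) & X).
  branch 1 (add T ((W <-> (~W & ~Z)) & W), T ((W | ~V) & X)):
    T ((W <-> (~W & ~Z)) & W): α-rule — add T (W <-> (~W & ~Z)), T W.
    × closes — contains both W and ~W.
  branch 2 (add F ((W <-> (~W & ~Z)) & W), F ((W | ~V) & X)):
    F ((W <-> (~W & ~Z)) & W): β-rule — branch into F (W <-> (~W & ~Z))  //  F W.
      branch 2.1 (add F (W <-> (~W & ~Z))):
        F ((W | ~V) & X): β-rule — branch into F (W | ~V)  //  F X.
          branch 2.1.1 (add F (W | ~V)):
            F (W | ~V): α-rule — add F W, F ~V.
            F (W <-> (~W & ~Z)): β-rule — branch into T W, F (~W & ~Z)  //  F W, T (~W & ~Z).
              branch 2.1.1.1 (add T W, F (~W & ~Z)):
                × closes — contains both W and ~W.
              branch 2.1.1.2 (add F W, T (~W & ~Z)):
                T (~W & ~Z): α-rule — add T ~W, T ~Z.
                ○ open, literals {V=T, W=F, Z=F}.
          branch 2.1.2 (add F X):
            F (W <-> (~W & ~Z)): β-rule — branch into T W, F (~W & ~Z)  //  F W, T (~W & ~Z).
              branch 2.1.2.1 (add T W, F (~W & ~Z)):
                × closes — contains both W and ~W.
              branch 2.1.2.2 (add F W, T (~W & ~Z)):
                T (~W & ~Z): α-rule — add T ~W, T ~Z.
                ○ open, literals {W=F, X=F, Z=F}.
      branch 2.2 (add F W):
        F ((W | ~V) & X): β-rule — branch into F (W | ~V)  //  F X.
          branch 2.2.1 (add F (W | ~V)):
            F (W | ~V): α-rule — add F W, F ~V.
            ○ open, literals {V=T, W=F}.
          branch 2.2.2 (add F X):
            ○ open, literals {W=F, X=F}.
3 branches closed, 4 open.
Each open branch fixes some atoms; the unmentioned ones are free. Counting distinct full assignments: branch {V=T, W=F, Z=F} (X, Y) contributes 4 new; branch {W=F, X=F, Z=F} (Y, V) contributes 2 new; branch {V=T, W=F} (X, Y, Z) contributes 4 new; branch {W=F, X=F} (Y, Z, V) contributes 2 new. Total: 12.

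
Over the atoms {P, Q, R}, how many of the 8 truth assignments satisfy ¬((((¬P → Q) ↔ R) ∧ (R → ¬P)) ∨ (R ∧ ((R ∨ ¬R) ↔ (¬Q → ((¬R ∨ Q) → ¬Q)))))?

Initial set: {¬((((¬P → Q) ↔ R) ∧ (R → ¬P)) ∨ (R ∧ ((R ∨ ¬R) ↔ (¬Q → ((¬R ∨ Q) → ¬Q)))))}.
¬((((¬P → Q) ↔ R) ∧ (R → ¬P)) ∨ (R ∧ ((R ∨ ¬R) ↔ (¬Q → ((¬R ∨ Q) → ¬Q))))): α-rule — add ¬(((¬P → Q) ↔ R) ∧ (R → ¬P)), ¬(R ∧ ((R ∨ ¬R) ↔ (¬Q → ((¬R ∨ Q) → ¬Q)))).
¬(((¬P → Q) ↔ R) ∧ (R → ¬P)): β-rule — branch into ¬((¬P → Q) ↔ R)  //  ¬(R → ¬P).
  branch 1 (add ¬((¬P → Q) ↔ R)):
    ¬(R ∧ ((R ∨ ¬R) ↔ (¬Q → ((¬R ∨ Q) → ¬Q)))): β-rule — branch into ¬R  //  ¬((R ∨ ¬R) ↔ (¬Q → ((¬R ∨ Q) → ¬Q))).
      branch 1.1 (add ¬R):
        ¬((¬P → Q) ↔ R): β-rule — branch into (¬P → Q), ¬R  //  ¬(¬P → Q), R.
          branch 1.1.1 (add (¬P → Q), ¬R):
            (¬P → Q): β-rule — branch into ¬¬P  //  Q.
              branch 1.1.1.1 (add ¬¬P):
                ○ open, literals {P=T, R=F}.
              branch 1.1.1.2 (add Q):
                ○ open, literals {Q=T, R=F}.
          branch 1.1.2 (add ¬(¬P → Q), R):
            × closes — contains both R and ¬R.
      branch 1.2 (add ¬((R ∨ ¬R) ↔ (¬Q → ((¬R ∨ Q) → ¬Q)))):
        ¬((¬P → Q) ↔ R): β-rule — branch into (¬P → Q), ¬R  //  ¬(¬P → Q), R.
          branch 1.2.1 (add (¬P → Q), ¬R):
            ¬((R ∨ ¬R) ↔ (¬Q → ((¬R ∨ Q) → ¬Q))): β-rule — branch into (R ∨ ¬R), ¬(¬Q → ((¬R ∨ Q) → ¬Q))  //  ¬(R ∨ ¬R), (¬Q → ((¬R ∨ Q) → ¬Q)).
              branch 1.2.1.1 (add (R ∨ ¬R), ¬(¬Q → ((¬R ∨ Q) → ¬Q))):
                ¬(¬Q → ((¬R ∨ Q) → ¬Q)): α-rule — add ¬Q, ¬((¬R ∨ Q) → ¬Q).
                ¬((¬R ∨ Q) → ¬Q): α-rule — add (¬R ∨ Q), ¬¬Q.
                × closes — contains both Q and ¬Q.
              branch 1.2.1.2 (add ¬(R ∨ ¬R), (¬Q → ((¬R ∨ Q) → ¬Q))):
                ¬(R ∨ ¬R): α-rule — add ¬R, ¬¬R.
                × closes — contains both R and ¬R.
          branch 1.2.2 (add ¬(¬P → Q), R):
            ¬(¬P → Q): α-rule — add ¬P, ¬Q.
            ¬((R ∨ ¬R) ↔ (¬Q → ((¬R ∨ Q) → ¬Q))): β-rule — branch into (R ∨ ¬R), ¬(¬Q → ((¬R ∨ Q) → ¬Q))  //  ¬(R ∨ ¬R), (¬Q → ((¬R ∨ Q) → ¬Q)).
              branch 1.2.2.1 (add (R ∨ ¬R), ¬(¬Q → ((¬R ∨ Q) → ¬Q))):
                ¬(¬Q → ((¬R ∨ Q) → ¬Q)): α-rule — add ¬Q, ¬((¬R ∨ Q) → ¬Q).
                ¬((¬R ∨ Q) → ¬Q): α-rule — add (¬R ∨ Q), ¬¬Q.
                × closes — contains both Q and ¬Q.
              branch 1.2.2.2 (add ¬(R ∨ ¬R), (¬Q → ((¬R ∨ Q) → ¬Q))):
                ¬(R ∨ ¬R): α-rule — add ¬R, ¬¬R.
                × closes — contains both R and ¬R.
  branch 2 (add ¬(R → ¬P)):
    ¬(R → ¬P): α-rule — add R, ¬¬P.
    ¬(R ∧ ((R ∨ ¬R) ↔ (¬Q → ((¬R ∨ Q) → ¬Q)))): β-rule — branch into ¬R  //  ¬((R ∨ ¬R) ↔ (¬Q → ((¬R ∨ Q) → ¬Q))).
      branch 2.1 (add ¬R):
        × closes — contains both R and ¬R.
      branch 2.2 (add ¬((R ∨ ¬R) ↔ (¬Q → ((¬R ∨ Q) → ¬Q)))):
        ¬((R ∨ ¬R) ↔ (¬Q → ((¬R ∨ Q) → ¬Q))): β-rule — branch into (R ∨ ¬R), ¬(¬Q → ((¬R ∨ Q) → ¬Q))  //  ¬(R ∨ ¬R), (¬Q → ((¬R ∨ Q) → ¬Q)).
          branch 2.2.1 (add (R ∨ ¬R), ¬(¬Q → ((¬R ∨ Q) → ¬Q))):
            ¬(¬Q → ((¬R ∨ Q) → ¬Q)): α-rule — add ¬Q, ¬((¬R ∨ Q) → ¬Q).
            ¬((¬R ∨ Q) → ¬Q): α-rule — add (¬R ∨ Q), ¬¬Q.
            × closes — contains both Q and ¬Q.
          branch 2.2.2 (add ¬(R ∨ ¬R), (¬Q → ((¬R ∨ Q) → ¬Q))):
            ¬(R ∨ ¬R): α-rule — add ¬R, ¬¬R.
            × closes — contains both R and ¬R.
8 branches closed, 2 open.
Each open branch fixes some atoms; the unmentioned ones are free. Counting distinct full assignments: branch {P=T, R=F} (Q) contributes 2 new; branch {Q=T, R=F} (P) contributes 1 new. Total: 3.

3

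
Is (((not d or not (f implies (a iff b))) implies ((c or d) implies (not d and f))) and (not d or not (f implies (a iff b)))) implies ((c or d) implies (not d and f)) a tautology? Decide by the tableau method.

Assume the negation and expand:
Initial set: {not ((((not d or not (f implies (a iff b))) implies ((c or d) implies (not d and f))) and (not d or not (f implies (a iff b)))) implies ((c or d) implies (not d and f)))}.
not ((((not d or not (f implies (a iff b))) implies ((c or d) implies (not d and f))) and (not d or not (f implies (a iff b)))) implies ((c or d) implies (not d and f))): α-rule — add (((not d or not (f implies (a iff b))) implies ((c or d) implies (not d and f))) and (not d or not (f implies (a iff b)))), not ((c or d) implies (not d and f)).
(((not d or not (f implies (a iff b))) implies ((c or d) implies (not d and f))) and (not d or not (f implies (a iff b)))): α-rule — add ((not d or not (f implies (a iff b))) implies ((c or d) implies (not d and f))), (not d or not (f implies (a iff b))).
not ((c or d) implies (not d and f)): α-rule — add (c or d), not (not d and f).
((not d or not (f implies (a iff b))) implies ((c or d) implies (not d and f))): β-rule — branch into not (not d or not (f implies (a iff b)))  //  ((c or d) implies (not d and f)).
  branch 1 (add not (not d or not (f implies (a iff b)))):
    not (not d or not (f implies (a iff b))): α-rule — add not not d, not not (f implies (a iff b)).
    (not d or not (f implies (a iff b))): β-rule — branch into not d  //  not (f implies (a iff b)).
      branch 1.1 (add not d):
        × closes — contains both d and not d.
      branch 1.2 (add not (f implies (a iff b))):
        not (f implies (a iff b)): α-rule — add f, not (a iff b).
        (c or d): β-rule — branch into c  //  d.
          branch 1.2.1 (add c):
            not (not d and f): β-rule — branch into not not d  //  not f.
              branch 1.2.1.1 (add not not d):
                not not (f implies (a iff b)): β-rule — branch into not f  //  (a iff b).
                  branch 1.2.1.1.1 (add not f):
                    × closes — contains both f and not f.
                  branch 1.2.1.1.2 (add (a iff b)):
                    not (a iff b): β-rule — branch into a, not b  //  not a, b.
                      branch 1.2.1.1.2.1 (add a, not b):
                        (a iff b): β-rule — branch into a, b  //  not a, not b.
                          branch 1.2.1.1.2.1.1 (add a, b):
                            × closes — contains both b and not b.
                          branch 1.2.1.1.2.1.2 (add not a, not b):
                            × closes — contains both a and not a.
                      branch 1.2.1.1.2.2 (add not a, b):
                        (a iff b): β-rule — branch into a, b  //  not a, not b.
                          branch 1.2.1.1.2.2.1 (add a, b):
                            × closes — contains both a and not a.
                          branch 1.2.1.1.2.2.2 (add not a, not b):
                            × closes — contains both b and not b.
              branch 1.2.1.2 (add not f):
                × closes — contains both f and not f.
          branch 1.2.2 (add d):
            not (not d and f): β-rule — branch into not not d  //  not f.
              branch 1.2.2.1 (add not not d):
                not not (f implies (a iff b)): β-rule — branch into not f  //  (a iff b).
                  branch 1.2.2.1.1 (add not f):
                    × closes — contains both f and not f.
                  branch 1.2.2.1.2 (add (a iff b)):
                    not (a iff b): β-rule — branch into a, not b  //  not a, b.
                      branch 1.2.2.1.2.1 (add a, not b):
                        (a iff b): β-rule — branch into a, b  //  not a, not b.
                          branch 1.2.2.1.2.1.1 (add a, b):
                            × closes — contains both b and not b.
                          branch 1.2.2.1.2.1.2 (add not a, not b):
                            × closes — contains both a and not a.
                      branch 1.2.2.1.2.2 (add not a, b):
                        (a iff b): β-rule — branch into a, b  //  not a, not b.
                          branch 1.2.2.1.2.2.1 (add a, b):
                            × closes — contains both a and not a.
                          branch 1.2.2.1.2.2.2 (add not a, not b):
                            × closes — contains both b and not b.
              branch 1.2.2.2 (add not f):
                × closes — contains both f and not f.
  branch 2 (add ((c or d) implies (not d and f))):
    (not d or not (f implies (a iff b))): β-rule — branch into not d  //  not (f implies (a iff b)).
      branch 2.1 (add not d):
        (c or d): β-rule — branch into c  //  d.
          branch 2.1.1 (add c):
            not (not d and f): β-rule — branch into not not d  //  not f.
              branch 2.1.1.1 (add not not d):
                × closes — contains both d and not d.
              branch 2.1.1.2 (add not f):
                ((c or d) implies (not d and f)): β-rule — branch into not (c or d)  //  (not d and f).
                  branch 2.1.1.2.1 (add not (c or d)):
                    not (c or d): α-rule — add not c, not d.
                    × closes — contains both c and not c.
                  branch 2.1.1.2.2 (add (not d and f)):
                    (not d and f): α-rule — add not d, f.
                    × closes — contains both f and not f.
          branch 2.1.2 (add d):
            × closes — contains both d and not d.
      branch 2.2 (add not (f implies (a iff b))):
        not (f implies (a iff b)): α-rule — add f, not (a iff b).
        (c or d): β-rule — branch into c  //  d.
          branch 2.2.1 (add c):
            not (not d and f): β-rule — branch into not not d  //  not f.
              branch 2.2.1.1 (add not not d):
                ((c or d) implies (not d and f)): β-rule — branch into not (c or d)  //  (not d and f).
                  branch 2.2.1.1.1 (add not (c or d)):
                    not (c or d): α-rule — add not c, not d.
                    × closes — contains both c and not c.
                  branch 2.2.1.1.2 (add (not d and f)):
                    (not d and f): α-rule — add not d, f.
                    × closes — contains both d and not d.
              branch 2.2.1.2 (add not f):
                × closes — contains both f and not f.
          branch 2.2.2 (add d):
            not (not d and f): β-rule — branch into not not d  //  not f.
              branch 2.2.2.1 (add not not d):
                ((c or d) implies (not d and f)): β-rule — branch into not (c or d)  //  (not d and f).
                  branch 2.2.2.1.1 (add not (c or d)):
                    not (c or d): α-rule — add not c, not d.
                    × closes — contains both d and not d.
                  branch 2.2.2.1.2 (add (not d and f)):
                    (not d and f): α-rule — add not d, f.
                    × closes — contains both d and not d.
              branch 2.2.2.2 (add not f):
                × closes — contains both f and not f.
All 23 branches close.
Every branch closed, so the negation is unsatisfiable and the formula is valid.

Valid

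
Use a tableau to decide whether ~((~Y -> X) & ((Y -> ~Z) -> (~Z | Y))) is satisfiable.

Satisfiable

Initial set: {~((~Y -> X) & ((Y -> ~Z) -> (~Z | Y)))}.
~((~Y -> X) & ((Y -> ~Z) -> (~Z | Y))): β-rule — branch into ~(~Y -> X)  //  ~((Y -> ~Z) -> (~Z | Y)).
  branch 1 (add ~(~Y -> X)):
    ~(~Y -> X): α-rule — add ~Y, ~X.
    ○ open, literals {X=0, Y=0}.
  branch 2 (add ~((Y -> ~Z) -> (~Z | Y))):
    ~((Y -> ~Z) -> (~Z | Y)): α-rule — add (Y -> ~Z), ~(~Z | Y).
    ~(~Z | Y): α-rule — add ~~Z, ~Y.
    (Y -> ~Z): β-rule — branch into ~Y  //  ~Z.
      branch 2.1 (add ~Y):
        ○ open, literals {Y=0, Z=1}.
      branch 2.2 (add ~Z):
        × closes — contains both Z and ~Z.
1 branch closed, 2 open.
An open branch gives a satisfying assignment: X=0, Y=0.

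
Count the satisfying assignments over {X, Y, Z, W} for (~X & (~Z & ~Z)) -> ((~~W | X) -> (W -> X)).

Initial set: {((~X & (~Z & ~Z)) -> ((~~W | X) -> (W -> X)))}.
((~X & (~Z & ~Z)) -> ((~~W | X) -> (W -> X))): β-rule — branch into ~(~X & (~Z & ~Z))  //  ((~~W | X) -> (W -> X)).
  branch 1 (add ~(~X & (~Z & ~Z))):
    ~(~X & (~Z & ~Z)): β-rule — branch into ~~X  //  ~(~Z & ~Z).
      branch 1.1 (add ~~X):
        ○ open, literals {X=1}.
      branch 1.2 (add ~(~Z & ~Z)):
        ~(~Z & ~Z): β-rule — branch into ~~Z  //  ~~Z.
          branch 1.2.1 (add ~~Z):
            ○ open, literals {Z=1}.
          branch 1.2.2 (add ~~Z):
            ○ open, literals {Z=1}.
  branch 2 (add ((~~W | X) -> (W -> X))):
    ((~~W | X) -> (W -> X)): β-rule — branch into ~(~~W | X)  //  (W -> X).
      branch 2.1 (add ~(~~W | X)):
        ~(~~W | X): α-rule — add ~~~W, ~X.
        ~~~W: drop double negation, giving ~W.
        ○ open, literals {W=0, X=0}.
      branch 2.2 (add (W -> X)):
        (W -> X): β-rule — branch into ~W  //  X.
          branch 2.2.1 (add ~W):
            ○ open, literals {W=0}.
          branch 2.2.2 (add X):
            ○ open, literals {X=1}.
0 branches closed, 6 open.
Each open branch fixes some atoms; the unmentioned ones are free. Counting distinct full assignments: branch {X=1} (Y, Z, W) contributes 8 new; branch {Z=1} (X, Y, W) contributes 4 new; branch {Z=1} (X, Y, W) contributes 0 new; branch {W=0, X=0} (Y, Z) contributes 2 new; branch {W=0} (X, Y, Z) contributes 0 new; branch {X=1} (Y, Z, W) contributes 0 new. Total: 14.

14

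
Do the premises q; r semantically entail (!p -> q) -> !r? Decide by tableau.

No

Initial set: {q; r; !((!p -> q) -> !r)}.
!((!p -> q) -> !r): α-rule — add (!p -> q), !!r.
(!p -> q): β-rule — branch into !!p  //  q.
  branch 1 (add !!p):
    ○ open, literals {p=T, q=T, r=T}.
  branch 2 (add q):
    ○ open, literals {q=T, r=T}.
0 branches closed, 2 open.
An open branch gives a countermodel: p=T, q=T, r=T (unmentioned atoms arbitrary); the premises hold there but the conclusion fails.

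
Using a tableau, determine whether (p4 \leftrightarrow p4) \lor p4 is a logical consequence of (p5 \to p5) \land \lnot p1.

Yes

Initial set: {T ((p5 \to p5) \land \lnot p1); F ((p4 \leftrightarrow p4) \lor p4)}.
T ((p5 \to p5) \land \lnot p1): α-rule — add T (p5 \to p5), T \lnot p1.
F ((p4 \leftrightarrow p4) \lor p4): α-rule — add F (p4 \leftrightarrow p4), F p4.
T (p5 \to p5): β-rule — branch into F p5  //  T p5.
  branch 1 (add F p5):
    F (p4 \leftrightarrow p4): β-rule — branch into T p4, F p4  //  F p4, T p4.
      branch 1.1 (add T p4, F p4):
        × closes — contains both p4 and \lnot p4.
      branch 1.2 (add F p4, T p4):
        × closes — contains both p4 and \lnot p4.
  branch 2 (add T p5):
    F (p4 \leftrightarrow p4): β-rule — branch into T p4, F p4  //  F p4, T p4.
      branch 2.1 (add T p4, F p4):
        × closes — contains both p4 and \lnot p4.
      branch 2.2 (add F p4, T p4):
        × closes — contains both p4 and \lnot p4.
All 4 branches close.
Every branch closed, so the premises entail the conclusion.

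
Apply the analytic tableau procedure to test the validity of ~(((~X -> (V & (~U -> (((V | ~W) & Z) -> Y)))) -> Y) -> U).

Assume the negation and expand:
Initial set: {~~(((~X -> (V & (~U -> (((V | ~W) & Z) -> Y)))) -> Y) -> U)}.
~~(((~X -> (V & (~U -> (((V | ~W) & Z) -> Y)))) -> Y) -> U): β-rule — branch into ~((~X -> (V & (~U -> (((V | ~W) & Z) -> Y)))) -> Y)  //  U.
  branch 1 (add ~((~X -> (V & (~U -> (((V | ~W) & Z) -> Y)))) -> Y)):
    ~((~X -> (V & (~U -> (((V | ~W) & Z) -> Y)))) -> Y): α-rule — add (~X -> (V & (~U -> (((V | ~W) & Z) -> Y)))), ~Y.
    (~X -> (V & (~U -> (((V | ~W) & Z) -> Y)))): β-rule — branch into ~~X  //  (V & (~U -> (((V | ~W) & Z) -> Y))).
      branch 1.1 (add ~~X):
        ○ open, literals {X=T, Y=F}.
      branch 1.2 (add (V & (~U -> (((V | ~W) & Z) -> Y)))):
        (V & (~U -> (((V | ~W) & Z) -> Y))): α-rule — add V, (~U -> (((V | ~W) & Z) -> Y)).
        (~U -> (((V | ~W) & Z) -> Y)): β-rule — branch into ~~U  //  (((V | ~W) & Z) -> Y).
          branch 1.2.1 (add ~~U):
            ○ open, literals {U=T, V=T, Y=F}.
          branch 1.2.2 (add (((V | ~W) & Z) -> Y)):
            (((V | ~W) & Z) -> Y): β-rule — branch into ~((V | ~W) & Z)  //  Y.
              branch 1.2.2.1 (add ~((V | ~W) & Z)):
                ~((V | ~W) & Z): β-rule — branch into ~(V | ~W)  //  ~Z.
                  branch 1.2.2.1.1 (add ~(V | ~W)):
                    ~(V | ~W): α-rule — add ~V, ~~W.
                    × closes — contains both V and ~V.
                  branch 1.2.2.1.2 (add ~Z):
                    ○ open, literals {V=T, Y=F, Z=F}.
              branch 1.2.2.2 (add Y):
                × closes — contains both Y and ~Y.
  branch 2 (add U):
    ○ open, literals {U=T}.
2 branches closed, 4 open.
An open branch gives a countermodel: X=T, Y=F (unmentioned atoms arbitrary); under it the original formula is false.

Not valid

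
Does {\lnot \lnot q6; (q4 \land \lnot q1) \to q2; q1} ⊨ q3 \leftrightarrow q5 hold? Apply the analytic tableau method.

Initial set: {\lnot \lnot q6; ((q4 \land \lnot q1) \to q2); q1; \lnot (q3 \leftrightarrow q5)}.
\lnot \lnot q6: drop double negation, giving q6.
((q4 \land \lnot q1) \to q2): β-rule — branch into \lnot (q4 \land \lnot q1)  //  q2.
  branch 1 (add \lnot (q4 \land \lnot q1)):
    \lnot (q3 \leftrightarrow q5): β-rule — branch into q3, \lnot q5  //  \lnot q3, q5.
      branch 1.1 (add q3, \lnot q5):
        \lnot (q4 \land \lnot q1): β-rule — branch into \lnot q4  //  \lnot \lnot q1.
          branch 1.1.1 (add \lnot q4):
            ○ open, literals {q1=1, q3=1, q4=0, q5=0, q6=1}.
          branch 1.1.2 (add \lnot \lnot q1):
            ○ open, literals {q1=1, q3=1, q5=0, q6=1}.
      branch 1.2 (add \lnot q3, q5):
        \lnot (q4 \land \lnot q1): β-rule — branch into \lnot q4  //  \lnot \lnot q1.
          branch 1.2.1 (add \lnot q4):
            ○ open, literals {q1=1, q3=0, q4=0, q5=1, q6=1}.
          branch 1.2.2 (add \lnot \lnot q1):
            ○ open, literals {q1=1, q3=0, q5=1, q6=1}.
  branch 2 (add q2):
    \lnot (q3 \leftrightarrow q5): β-rule — branch into q3, \lnot q5  //  \lnot q3, q5.
      branch 2.1 (add q3, \lnot q5):
        ○ open, literals {q1=1, q2=1, q3=1, q5=0, q6=1}.
      branch 2.2 (add \lnot q3, q5):
        ○ open, literals {q1=1, q2=1, q3=0, q5=1, q6=1}.
0 branches closed, 6 open.
An open branch gives a countermodel: q1=1, q3=1, q4=0, q5=0, q6=1 (unmentioned atoms arbitrary); the premises hold there but the conclusion fails.

No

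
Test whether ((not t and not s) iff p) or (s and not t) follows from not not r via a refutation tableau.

Initial set: {T not not r; F (((not t and not s) iff p) or (s and not t))}.
T not not r: drop double negation, giving T r.
F (((not t and not s) iff p) or (s and not t)): α-rule — add F ((not t and not s) iff p), F (s and not t).
F ((not t and not s) iff p): β-rule — branch into T (not t and not s), F p  //  F (not t and not s), T p.
  branch 1 (add T (not t and not s), F p):
    T (not t and not s): α-rule — add T not t, T not s.
    F (s and not t): β-rule — branch into F s  //  F not t.
      branch 1.1 (add F s):
        ○ open, literals {p=0, r=1, s=0, t=0}.
      branch 1.2 (add F not t):
        × closes — contains both t and not t.
  branch 2 (add F (not t and not s), T p):
    F (s and not t): β-rule — branch into F s  //  F not t.
      branch 2.1 (add F s):
        F (not t and not s): β-rule — branch into F not t  //  F not s.
          branch 2.1.1 (add F not t):
            ○ open, literals {p=1, r=1, s=0, t=1}.
          branch 2.1.2 (add F not s):
            × closes — contains both s and not s.
      branch 2.2 (add F not t):
        F (not t and not s): β-rule — branch into F not t  //  F not s.
          branch 2.2.1 (add F not t):
            ○ open, literals {p=1, r=1, t=1}.
          branch 2.2.2 (add F not s):
            ○ open, literals {p=1, r=1, s=1, t=1}.
2 branches closed, 4 open.
An open branch gives a countermodel: p=0, r=1, s=0, t=0 (unmentioned atoms arbitrary); the premises hold there but the conclusion fails.

No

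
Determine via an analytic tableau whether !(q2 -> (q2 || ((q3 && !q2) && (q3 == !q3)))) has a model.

Initial set: {!(q2 -> (q2 || ((q3 && !q2) && (q3 == !q3))))}.
!(q2 -> (q2 || ((q3 && !q2) && (q3 == !q3)))): α-rule — add q2, !(q2 || ((q3 && !q2) && (q3 == !q3))).
!(q2 || ((q3 && !q2) && (q3 == !q3))): α-rule — add !q2, !((q3 && !q2) && (q3 == !q3)).
× closes — contains both q2 and !q2.
All 1 branch closes.
Every branch closed; the formula is unsatisfiable.

Unsatisfiable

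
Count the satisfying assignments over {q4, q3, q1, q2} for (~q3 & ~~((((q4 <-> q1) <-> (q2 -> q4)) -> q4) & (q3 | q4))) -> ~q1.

Initial set: {((~q3 & ~~((((q4 <-> q1) <-> (q2 -> q4)) -> q4) & (q3 | q4))) -> ~q1)}.
((~q3 & ~~((((q4 <-> q1) <-> (q2 -> q4)) -> q4) & (q3 | q4))) -> ~q1): β-rule — branch into ~(~q3 & ~~((((q4 <-> q1) <-> (q2 -> q4)) -> q4) & (q3 | q4)))  //  ~q1.
  branch 1 (add ~(~q3 & ~~((((q4 <-> q1) <-> (q2 -> q4)) -> q4) & (q3 | q4)))):
    ~(~q3 & ~~((((q4 <-> q1) <-> (q2 -> q4)) -> q4) & (q3 | q4))): β-rule — branch into ~~q3  //  ~~~((((q4 <-> q1) <-> (q2 -> q4)) -> q4) & (q3 | q4)).
      branch 1.1 (add ~~q3):
        ○ open, literals {q3=1}.
      branch 1.2 (add ~~~((((q4 <-> q1) <-> (q2 -> q4)) -> q4) & (q3 | q4))):
        ~~~((((q4 <-> q1) <-> (q2 -> q4)) -> q4) & (q3 | q4)): drop double negation, giving ~((((q4 <-> q1) <-> (q2 -> q4)) -> q4) & (q3 | q4)).
        ~((((q4 <-> q1) <-> (q2 -> q4)) -> q4) & (q3 | q4)): β-rule — branch into ~(((q4 <-> q1) <-> (q2 -> q4)) -> q4)  //  ~(q3 | q4).
          branch 1.2.1 (add ~(((q4 <-> q1) <-> (q2 -> q4)) -> q4)):
            ~(((q4 <-> q1) <-> (q2 -> q4)) -> q4): α-rule — add ((q4 <-> q1) <-> (q2 -> q4)), ~q4.
            ((q4 <-> q1) <-> (q2 -> q4)): β-rule — branch into (q4 <-> q1), (q2 -> q4)  //  ~(q4 <-> q1), ~(q2 -> q4).
              branch 1.2.1.1 (add (q4 <-> q1), (q2 -> q4)):
                (q4 <-> q1): β-rule — branch into q4, q1  //  ~q4, ~q1.
                  branch 1.2.1.1.1 (add q4, q1):
                    × closes — contains both q4 and ~q4.
                  branch 1.2.1.1.2 (add ~q4, ~q1):
                    (q2 -> q4): β-rule — branch into ~q2  //  q4.
                      branch 1.2.1.1.2.1 (add ~q2):
                        ○ open, literals {q1=0, q2=0, q4=0}.
                      branch 1.2.1.1.2.2 (add q4):
                        × closes — contains both q4 and ~q4.
              branch 1.2.1.2 (add ~(q4 <-> q1), ~(q2 -> q4)):
                ~(q2 -> q4): α-rule — add q2, ~q4.
                ~(q4 <-> q1): β-rule — branch into q4, ~q1  //  ~q4, q1.
                  branch 1.2.1.2.1 (add q4, ~q1):
                    × closes — contains both q4 and ~q4.
                  branch 1.2.1.2.2 (add ~q4, q1):
                    ○ open, literals {q1=1, q2=1, q4=0}.
          branch 1.2.2 (add ~(q3 | q4)):
            ~(q3 | q4): α-rule — add ~q3, ~q4.
            ○ open, literals {q3=0, q4=0}.
  branch 2 (add ~q1):
    ○ open, literals {q1=0}.
3 branches closed, 5 open.
Each open branch fixes some atoms; the unmentioned ones are free. Counting distinct full assignments: branch {q3=1} (q4, q1, q2) contributes 8 new; branch {q1=0, q2=0, q4=0} (q3) contributes 1 new; branch {q1=1, q2=1, q4=0} (q3) contributes 1 new; branch {q3=0, q4=0} (q1, q2) contributes 2 new; branch {q1=0} (q4, q3, q2) contributes 2 new. Total: 14.

14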